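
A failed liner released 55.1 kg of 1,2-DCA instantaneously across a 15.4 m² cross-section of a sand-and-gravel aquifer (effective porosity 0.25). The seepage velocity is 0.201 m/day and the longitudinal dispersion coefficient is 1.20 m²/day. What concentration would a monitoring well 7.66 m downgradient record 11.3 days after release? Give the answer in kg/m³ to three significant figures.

For an instantaneous plane source, C(x,t) = M/(n_e·A·√(4πDt)) · exp(−(x−vt)²/(4Dt)), with n_e·A the pore (flow) area.
Plume center vt = 0.201 × 11.3 = 2.2713 m, so the well at 7.66 m is 5.3887 m downgradient of the peak.
√(4πDt) = 13.05 m, giving peak height M/(n_e·A·√(4πDt)) = 55.1/(0.25 × 15.4 × 13.05) = 1.097 kg/m³.
(x−vt)²/(4Dt) = (5.3887)²/(4 × 1.20 × 11.3) = 0.5354; exp(−0.5354) = 0.5854.
C = 1.097 × 0.5854 = 0.642 kg/m³.

0.642 kg/m³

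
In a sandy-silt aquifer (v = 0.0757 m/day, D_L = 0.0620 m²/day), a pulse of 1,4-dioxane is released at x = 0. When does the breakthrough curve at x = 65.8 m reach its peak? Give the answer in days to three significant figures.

For the 1D instantaneous-source solution, setting ∂C/∂t = 0 at fixed x gives v²t² + 2Dt − x² = 0, so t = (√(D² + v²x²) − D)/v².
√(D² + v²x²) = √(0.0620² + 0.0757² × 65.8²) = 4.981; v² = 0.00573049.
t = (4.981 − 0.0620)/0.00573049 = 858 days (vs. the pure-advection estimate x/v = 869 d).

858 days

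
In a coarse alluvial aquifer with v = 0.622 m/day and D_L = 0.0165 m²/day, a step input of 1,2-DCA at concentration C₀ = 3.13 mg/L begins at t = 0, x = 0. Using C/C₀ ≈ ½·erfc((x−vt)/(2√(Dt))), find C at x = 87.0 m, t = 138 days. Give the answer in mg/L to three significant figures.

For a continuous step input, C/C₀ ≈ ½·erfc((x−vt)/(2√(Dt))).
vt = 0.622 × 138 = 85.836 m and 2√(Dt) = 2√(0.0165 × 138) = 3.018 m.
Argument (x−vt)/(2√(Dt)) = (87.0 − 85.836)/3.018 = 0.3857; ½·erfc(0.3857) = 0.2927.
C = 3.13 × 0.2927 = 0.916 mg/L.

0.916 mg/L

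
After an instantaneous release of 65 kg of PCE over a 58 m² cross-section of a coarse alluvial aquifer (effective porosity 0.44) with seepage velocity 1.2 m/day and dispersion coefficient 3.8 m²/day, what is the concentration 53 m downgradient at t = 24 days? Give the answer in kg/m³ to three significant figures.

0.0151 kg/m³

For an instantaneous plane source, C(x,t) = M/(n_e·A·√(4πDt)) · exp(−(x−vt)²/(4Dt)), with n_e·A the pore (flow) area.
Plume center vt = 1.2 × 24 = 28.8 m, so the well at 53 m is 24.2 m downgradient of the peak.
√(4πDt) = 33.85 m, giving peak height M/(n_e·A·√(4πDt)) = 65/(0.44 × 58 × 33.85) = 0.07524 kg/m³.
(x−vt)²/(4Dt) = (24.2)²/(4 × 3.8 × 24) = 1.605; exp(−1.605) = 0.2009.
C = 0.07524 × 0.2009 = 0.0151 kg/m³.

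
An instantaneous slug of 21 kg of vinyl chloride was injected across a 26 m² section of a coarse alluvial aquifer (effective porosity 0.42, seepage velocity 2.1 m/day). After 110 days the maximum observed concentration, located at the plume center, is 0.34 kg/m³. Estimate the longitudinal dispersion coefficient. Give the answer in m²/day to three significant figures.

At the plume center C_max = M/(n_e·A·√(4πDt)), so D = M²/(4πt·(n_e·A·C_max)²).
n_e·A·C_max = 0.42 × 26 × 0.34 = 3.713 kg/m.
D = 21²/(4π × 110 × 3.713²) = 0.0231 m²/day.

0.0231 m²/day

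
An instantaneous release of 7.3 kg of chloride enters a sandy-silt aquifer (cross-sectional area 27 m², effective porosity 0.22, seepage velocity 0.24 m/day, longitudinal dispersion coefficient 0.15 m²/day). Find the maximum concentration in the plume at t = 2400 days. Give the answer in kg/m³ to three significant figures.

0.0183 kg/m³

The peak of an instantaneous 1D plume sits at x = vt; there the Gaussian factor is 1 and C_max = M/(n_e·A·√(4πDt)), where n_e·A is the pore area the mass is dissolved in.
√(4πDt) = √(4π × 0.15 × 2400) = 67.26 m, so C_max = 7.3/(0.22 × 27 × 67.26) = 0.0183 kg/m³.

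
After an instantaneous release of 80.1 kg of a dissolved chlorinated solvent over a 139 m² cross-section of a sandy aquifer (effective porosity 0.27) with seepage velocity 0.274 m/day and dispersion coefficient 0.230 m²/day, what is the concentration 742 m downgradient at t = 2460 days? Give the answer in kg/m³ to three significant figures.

For an instantaneous plane source, C(x,t) = M/(n_e·A·√(4πDt)) · exp(−(x−vt)²/(4Dt)), with n_e·A the pore (flow) area.
Plume center vt = 0.274 × 2460 = 674.04 m, so the well at 742 m is 67.96 m downgradient of the peak.
√(4πDt) = 84.32 m, giving peak height M/(n_e·A·√(4πDt)) = 80.1/(0.27 × 139 × 84.32) = 0.02531 kg/m³.
(x−vt)²/(4Dt) = (67.96)²/(4 × 0.230 × 2460) = 2.041; exp(−2.041) = 0.1299.
C = 0.02531 × 0.1299 = 0.00329 kg/m³.

0.00329 kg/m³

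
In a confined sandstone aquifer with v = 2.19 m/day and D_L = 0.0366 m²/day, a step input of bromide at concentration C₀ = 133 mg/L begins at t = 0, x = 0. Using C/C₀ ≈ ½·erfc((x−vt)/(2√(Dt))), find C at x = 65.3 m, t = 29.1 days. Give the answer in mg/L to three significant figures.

For a continuous step input, C/C₀ ≈ ½·erfc((x−vt)/(2√(Dt))).
vt = 2.19 × 29.1 = 63.729 m and 2√(Dt) = 2√(0.0366 × 29.1) = 2.064 m.
Argument (x−vt)/(2√(Dt)) = (65.3 − 63.729)/2.064 = 0.7611; ½·erfc(0.7611) = 0.1409.
C = 133 × 0.1409 = 18.7 mg/L.

18.7 mg/L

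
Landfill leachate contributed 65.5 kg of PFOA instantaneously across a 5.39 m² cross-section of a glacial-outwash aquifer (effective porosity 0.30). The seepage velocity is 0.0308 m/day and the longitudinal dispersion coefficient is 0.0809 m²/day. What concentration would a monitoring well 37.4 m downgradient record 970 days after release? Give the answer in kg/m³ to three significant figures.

For an instantaneous plane source, C(x,t) = M/(n_e·A·√(4πDt)) · exp(−(x−vt)²/(4Dt)), with n_e·A the pore (flow) area.
Plume center vt = 0.0308 × 970 = 29.876 m, so the well at 37.4 m is 7.524 m downgradient of the peak.
√(4πDt) = 31.40 m, giving peak height M/(n_e·A·√(4πDt)) = 65.5/(0.30 × 5.39 × 31.40) = 1.290 kg/m³.
(x−vt)²/(4Dt) = (7.524)²/(4 × 0.0809 × 970) = 0.1804; exp(−0.1804) = 0.8349.
C = 1.290 × 0.8349 = 1.08 kg/m³.

1.08 kg/m³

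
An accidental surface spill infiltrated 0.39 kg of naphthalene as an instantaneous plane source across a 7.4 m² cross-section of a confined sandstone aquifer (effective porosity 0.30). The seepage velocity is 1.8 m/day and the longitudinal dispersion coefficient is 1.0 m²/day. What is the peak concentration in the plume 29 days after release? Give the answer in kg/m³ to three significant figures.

The peak of an instantaneous 1D plume sits at x = vt; there the Gaussian factor is 1 and C_max = M/(n_e·A·√(4πDt)), where n_e·A is the pore area the mass is dissolved in.
√(4πDt) = √(4π × 1.0 × 29) = 19.09 m, so C_max = 0.39/(0.30 × 7.4 × 19.09) = 0.00920 kg/m³.

0.00920 kg/m³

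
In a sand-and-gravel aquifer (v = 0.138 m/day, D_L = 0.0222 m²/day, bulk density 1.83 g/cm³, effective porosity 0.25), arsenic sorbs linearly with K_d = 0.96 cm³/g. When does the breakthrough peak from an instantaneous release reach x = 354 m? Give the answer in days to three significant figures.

20600 days

Retardation factor R = 1 + ρ_b·K_d/n = 1 + 1.83 × 0.96/0.25 = 8.027.
Sorption retards both mechanisms: v_R = v/R = 0.01719 m/day, D_R = D/R = 0.002766 m²/day.
Peak time from v_R²t² + 2D_R t − x² = 0: t = (√(D_R² + v_R²x²) − D_R)/v_R².
√(D_R² + v_R²x²) = √(0.002766² + 0.01719² × 354²) = 6.085; v_R² = 0.0002955.
t = (6.085 − 0.002766)/0.0002955 = 20600 days.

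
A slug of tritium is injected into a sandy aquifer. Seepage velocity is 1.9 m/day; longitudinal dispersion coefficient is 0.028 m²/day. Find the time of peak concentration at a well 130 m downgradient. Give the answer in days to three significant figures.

68.4 days

For the 1D instantaneous-source solution, setting ∂C/∂t = 0 at fixed x gives v²t² + 2Dt − x² = 0, so t = (√(D² + v²x²) − D)/v².
√(D² + v²x²) = √(0.028² + 1.9² × 130²) = 247.0; v² = 3.61.
t = (247.0 − 0.028)/3.61 = 68.4 days (vs. the pure-advection estimate x/v = 68.4 d).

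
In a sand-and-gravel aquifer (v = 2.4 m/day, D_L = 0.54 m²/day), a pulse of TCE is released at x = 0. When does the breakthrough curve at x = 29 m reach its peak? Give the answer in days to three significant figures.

12.0 days

For the 1D instantaneous-source solution, setting ∂C/∂t = 0 at fixed x gives v²t² + 2Dt − x² = 0, so t = (√(D² + v²x²) − D)/v².
√(D² + v²x²) = √(0.54² + 2.4² × 29²) = 69.60; v² = 5.76.
t = (69.60 − 0.54)/5.76 = 12.0 days (vs. the pure-advection estimate x/v = 12.1 d).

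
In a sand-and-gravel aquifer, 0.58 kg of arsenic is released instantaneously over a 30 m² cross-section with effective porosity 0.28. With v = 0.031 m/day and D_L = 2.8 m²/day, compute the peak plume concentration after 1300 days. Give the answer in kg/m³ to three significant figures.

The peak of an instantaneous 1D plume sits at x = vt; there the Gaussian factor is 1 and C_max = M/(n_e·A·√(4πDt)), where n_e·A is the pore area the mass is dissolved in.
√(4πDt) = √(4π × 2.8 × 1300) = 213.9 m, so C_max = 0.58/(0.28 × 30 × 213.9) = 0.000323 kg/m³.

0.000323 kg/m³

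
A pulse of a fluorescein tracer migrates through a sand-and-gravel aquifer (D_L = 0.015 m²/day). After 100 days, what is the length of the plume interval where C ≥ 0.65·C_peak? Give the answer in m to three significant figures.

3.22 m

The plume is Gaussian with σ = √(2Dt) = √(2 × 0.015 × 100) = 1.732 m.
C/C_peak = exp(−Δx²/(2σ²)) = 0.65 ⇒ Δx = σ·√(−2 ln 0.65) = 1.732 × 0.9282 = 1.608 m.
Width = 2Δx = 3.22 m.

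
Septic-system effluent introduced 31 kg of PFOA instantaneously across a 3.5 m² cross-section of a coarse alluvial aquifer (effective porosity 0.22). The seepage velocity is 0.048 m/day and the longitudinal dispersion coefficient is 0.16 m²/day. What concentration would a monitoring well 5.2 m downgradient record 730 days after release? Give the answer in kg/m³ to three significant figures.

For an instantaneous plane source, C(x,t) = M/(n_e·A·√(4πDt)) · exp(−(x−vt)²/(4Dt)), with n_e·A the pore (flow) area.
Plume center vt = 0.048 × 730 = 35.04 m, so the well at 5.2 m is 29.84 m upgradient of the peak.
√(4πDt) = 38.31 m, giving peak height M/(n_e·A·√(4πDt)) = 31/(0.22 × 3.5 × 38.31) = 1.051 kg/m³.
(x−vt)²/(4Dt) = (-29.84)²/(4 × 0.16 × 730) = 1.906; exp(−1.906) = 0.1487.
C = 1.051 × 0.1487 = 0.156 kg/m³.

0.156 kg/m³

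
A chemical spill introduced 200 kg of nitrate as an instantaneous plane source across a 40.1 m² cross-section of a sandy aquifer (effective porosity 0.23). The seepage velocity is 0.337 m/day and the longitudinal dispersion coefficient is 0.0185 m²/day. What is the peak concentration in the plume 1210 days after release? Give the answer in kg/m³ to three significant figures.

1.29 kg/m³

The peak of an instantaneous 1D plume sits at x = vt; there the Gaussian factor is 1 and C_max = M/(n_e·A·√(4πDt)), where n_e·A is the pore area the mass is dissolved in.
√(4πDt) = √(4π × 0.0185 × 1210) = 16.77 m, so C_max = 200/(0.23 × 40.1 × 16.77) = 1.29 kg/m³.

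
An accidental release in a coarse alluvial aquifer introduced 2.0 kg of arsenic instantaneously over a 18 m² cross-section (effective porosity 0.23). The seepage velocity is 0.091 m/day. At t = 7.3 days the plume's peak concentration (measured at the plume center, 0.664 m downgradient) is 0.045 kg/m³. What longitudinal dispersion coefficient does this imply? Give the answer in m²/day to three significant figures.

At the plume center C_max = M/(n_e·A·√(4πDt)), so D = M²/(4πt·(n_e·A·C_max)²).
n_e·A·C_max = 0.23 × 18 × 0.045 = 0.1863 kg/m.
D = 2.0²/(4π × 7.3 × 0.1863²) = 1.26 m²/day.

1.26 m²/day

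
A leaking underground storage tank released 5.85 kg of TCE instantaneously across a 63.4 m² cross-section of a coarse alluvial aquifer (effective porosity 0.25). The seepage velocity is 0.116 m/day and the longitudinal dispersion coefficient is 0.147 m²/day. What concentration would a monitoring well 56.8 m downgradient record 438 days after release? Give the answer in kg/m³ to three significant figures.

0.0113 kg/m³

For an instantaneous plane source, C(x,t) = M/(n_e·A·√(4πDt)) · exp(−(x−vt)²/(4Dt)), with n_e·A the pore (flow) area.
Plume center vt = 0.116 × 438 = 50.808 m, so the well at 56.8 m is 5.992 m downgradient of the peak.
√(4πDt) = 28.44 m, giving peak height M/(n_e·A·√(4πDt)) = 5.85/(0.25 × 63.4 × 28.44) = 0.01298 kg/m³.
(x−vt)²/(4Dt) = (5.992)²/(4 × 0.147 × 438) = 0.1394; exp(−0.1394) = 0.8699.
C = 0.01298 × 0.8699 = 0.0113 kg/m³.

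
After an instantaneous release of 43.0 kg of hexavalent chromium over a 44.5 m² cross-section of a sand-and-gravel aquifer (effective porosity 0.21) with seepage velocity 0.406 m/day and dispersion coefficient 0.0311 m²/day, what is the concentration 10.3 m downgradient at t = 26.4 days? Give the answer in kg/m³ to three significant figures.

1.36 kg/m³

For an instantaneous plane source, C(x,t) = M/(n_e·A·√(4πDt)) · exp(−(x−vt)²/(4Dt)), with n_e·A the pore (flow) area.
Plume center vt = 0.406 × 26.4 = 10.7184 m, so the well at 10.3 m is 0.4184 m upgradient of the peak.
√(4πDt) = 3.212 m, giving peak height M/(n_e·A·√(4πDt)) = 43.0/(0.21 × 44.5 × 3.212) = 1.433 kg/m³.
(x−vt)²/(4Dt) = (-0.4184)²/(4 × 0.0311 × 26.4) = 0.05330; exp(−0.05330) = 0.9481.
C = 1.433 × 0.9481 = 1.36 kg/m³.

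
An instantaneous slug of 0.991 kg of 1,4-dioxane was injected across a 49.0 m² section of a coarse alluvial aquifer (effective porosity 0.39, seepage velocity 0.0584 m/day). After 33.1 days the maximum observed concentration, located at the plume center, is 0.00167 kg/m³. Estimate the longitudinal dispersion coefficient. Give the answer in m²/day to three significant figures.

2.32 m²/day

At the plume center C_max = M/(n_e·A·√(4πDt)), so D = M²/(4πt·(n_e·A·C_max)²).
n_e·A·C_max = 0.39 × 49.0 × 0.00167 = 0.03191 kg/m.
D = 0.991²/(4π × 33.1 × 0.03191²) = 2.32 m²/day.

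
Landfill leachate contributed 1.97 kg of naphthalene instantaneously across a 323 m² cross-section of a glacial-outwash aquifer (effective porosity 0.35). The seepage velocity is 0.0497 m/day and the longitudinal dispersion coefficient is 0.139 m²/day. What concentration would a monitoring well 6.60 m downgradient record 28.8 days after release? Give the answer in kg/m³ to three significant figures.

For an instantaneous plane source, C(x,t) = M/(n_e·A·√(4πDt)) · exp(−(x−vt)²/(4Dt)), with n_e·A the pore (flow) area.
Plume center vt = 0.0497 × 28.8 = 1.43136 m, so the well at 6.60 m is 5.16864 m downgradient of the peak.
√(4πDt) = 7.093 m, giving peak height M/(n_e·A·√(4πDt)) = 1.97/(0.35 × 323 × 7.093) = 0.002457 kg/m³.
(x−vt)²/(4Dt) = (5.16864)²/(4 × 0.139 × 28.8) = 1.668; exp(−1.668) = 0.1886.
C = 0.002457 × 0.1886 = 0.000463 kg/m³.

0.000463 kg/m³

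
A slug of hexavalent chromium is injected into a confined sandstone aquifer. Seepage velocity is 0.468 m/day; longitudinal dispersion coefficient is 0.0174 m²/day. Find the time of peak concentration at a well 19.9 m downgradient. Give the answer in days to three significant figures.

42.4 days

For the 1D instantaneous-source solution, setting ∂C/∂t = 0 at fixed x gives v²t² + 2Dt − x² = 0, so t = (√(D² + v²x²) − D)/v².
√(D² + v²x²) = √(0.0174² + 0.468² × 19.9²) = 9.313; v² = 0.219024.
t = (9.313 − 0.0174)/0.219024 = 42.4 days (vs. the pure-advection estimate x/v = 42.5 d).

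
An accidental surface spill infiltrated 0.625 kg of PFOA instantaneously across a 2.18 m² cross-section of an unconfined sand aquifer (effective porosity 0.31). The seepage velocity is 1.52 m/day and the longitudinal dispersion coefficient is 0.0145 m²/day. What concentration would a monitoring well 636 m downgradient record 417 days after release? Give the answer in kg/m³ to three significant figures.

For an instantaneous plane source, C(x,t) = M/(n_e·A·√(4πDt)) · exp(−(x−vt)²/(4Dt)), with n_e·A the pore (flow) area.
Plume center vt = 1.52 × 417 = 633.84 m, so the well at 636 m is 2.16 m downgradient of the peak.
√(4πDt) = 8.717 m, giving peak height M/(n_e·A·√(4πDt)) = 0.625/(0.31 × 2.18 × 8.717) = 0.1061 kg/m³.
(x−vt)²/(4Dt) = (2.16)²/(4 × 0.0145 × 417) = 0.1929; exp(−0.1929) = 0.8246.
C = 0.1061 × 0.8246 = 0.0875 kg/m³.

0.0875 kg/m³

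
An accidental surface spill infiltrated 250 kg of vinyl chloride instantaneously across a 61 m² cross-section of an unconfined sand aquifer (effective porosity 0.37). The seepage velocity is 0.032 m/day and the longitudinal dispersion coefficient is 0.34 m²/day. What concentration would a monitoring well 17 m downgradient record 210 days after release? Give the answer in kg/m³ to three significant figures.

For an instantaneous plane source, C(x,t) = M/(n_e·A·√(4πDt)) · exp(−(x−vt)²/(4Dt)), with n_e·A the pore (flow) area.
Plume center vt = 0.032 × 210 = 6.72 m, so the well at 17 m is 10.28 m downgradient of the peak.
√(4πDt) = 29.95 m, giving peak height M/(n_e·A·√(4πDt)) = 250/(0.37 × 61 × 29.95) = 0.3698 kg/m³.
(x−vt)²/(4Dt) = (10.28)²/(4 × 0.34 × 210) = 0.3700; exp(−0.3700) = 0.6907.
C = 0.3698 × 0.6907 = 0.255 kg/m³.

0.255 kg/m³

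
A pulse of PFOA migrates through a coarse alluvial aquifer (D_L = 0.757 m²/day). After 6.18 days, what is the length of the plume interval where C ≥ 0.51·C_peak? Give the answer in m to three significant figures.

7.10 m

The plume is Gaussian with σ = √(2Dt) = √(2 × 0.757 × 6.18) = 3.059 m.
C/C_peak = exp(−Δx²/(2σ²)) = 0.51 ⇒ Δx = σ·√(−2 ln 0.51) = 3.059 × 1.160 = 3.548 m.
Width = 2Δx = 7.10 m.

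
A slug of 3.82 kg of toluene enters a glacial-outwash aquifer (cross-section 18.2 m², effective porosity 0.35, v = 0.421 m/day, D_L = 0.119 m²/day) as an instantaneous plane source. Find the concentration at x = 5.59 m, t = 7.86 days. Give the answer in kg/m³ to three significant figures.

0.0435 kg/m³

For an instantaneous plane source, C(x,t) = M/(n_e·A·√(4πDt)) · exp(−(x−vt)²/(4Dt)), with n_e·A the pore (flow) area.
Plume center vt = 0.421 × 7.86 = 3.30906 m, so the well at 5.59 m is 2.28094 m downgradient of the peak.
√(4πDt) = 3.428 m, giving peak height M/(n_e·A·√(4πDt)) = 3.82/(0.35 × 18.2 × 3.428) = 0.1749 kg/m³.
(x−vt)²/(4Dt) = (2.28094)²/(4 × 0.119 × 7.86) = 1.391; exp(−1.391) = 0.2488.
C = 0.1749 × 0.2488 = 0.0435 kg/m³.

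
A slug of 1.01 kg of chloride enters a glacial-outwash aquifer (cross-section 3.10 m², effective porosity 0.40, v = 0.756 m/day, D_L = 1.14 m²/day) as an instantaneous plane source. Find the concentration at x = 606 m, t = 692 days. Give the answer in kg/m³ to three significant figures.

0.000929 kg/m³

For an instantaneous plane source, C(x,t) = M/(n_e·A·√(4πDt)) · exp(−(x−vt)²/(4Dt)), with n_e·A the pore (flow) area.
Plume center vt = 0.756 × 692 = 523.152 m, so the well at 606 m is 82.848 m downgradient of the peak.
√(4πDt) = 99.57 m, giving peak height M/(n_e·A·√(4πDt)) = 1.01/(0.40 × 3.10 × 99.57) = 0.008180 kg/m³.
(x−vt)²/(4Dt) = (82.848)²/(4 × 1.14 × 692) = 2.175; exp(−2.175) = 0.1136.
C = 0.008180 × 0.1136 = 0.000929 kg/m³.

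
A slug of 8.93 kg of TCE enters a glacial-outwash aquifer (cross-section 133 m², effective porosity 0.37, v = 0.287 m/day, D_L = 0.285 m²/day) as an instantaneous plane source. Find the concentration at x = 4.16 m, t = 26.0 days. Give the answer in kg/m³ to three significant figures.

For an instantaneous plane source, C(x,t) = M/(n_e·A·√(4πDt)) · exp(−(x−vt)²/(4Dt)), with n_e·A the pore (flow) area.
Plume center vt = 0.287 × 26.0 = 7.462 m, so the well at 4.16 m is 3.302 m upgradient of the peak.
√(4πDt) = 9.650 m, giving peak height M/(n_e·A·√(4πDt)) = 8.93/(0.37 × 133 × 9.650) = 0.01880 kg/m³.
(x−vt)²/(4Dt) = (-3.302)²/(4 × 0.285 × 26.0) = 0.3679; exp(−0.3679) = 0.6922.
C = 0.01880 × 0.6922 = 0.0130 kg/m³.

0.0130 kg/m³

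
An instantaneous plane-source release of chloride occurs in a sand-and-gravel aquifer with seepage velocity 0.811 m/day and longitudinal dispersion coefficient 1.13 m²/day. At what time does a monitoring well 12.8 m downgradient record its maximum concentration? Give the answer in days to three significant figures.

14.2 days

For the 1D instantaneous-source solution, setting ∂C/∂t = 0 at fixed x gives v²t² + 2Dt − x² = 0, so t = (√(D² + v²x²) − D)/v².
√(D² + v²x²) = √(1.13² + 0.811² × 12.8²) = 10.44; v² = 0.657721.
t = (10.44 − 1.13)/0.657721 = 14.2 days (vs. the pure-advection estimate x/v = 15.8 d).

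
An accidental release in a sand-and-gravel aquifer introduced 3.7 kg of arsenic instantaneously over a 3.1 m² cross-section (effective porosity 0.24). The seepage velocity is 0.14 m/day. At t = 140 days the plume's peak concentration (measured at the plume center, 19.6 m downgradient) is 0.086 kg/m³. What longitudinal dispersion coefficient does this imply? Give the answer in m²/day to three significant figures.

1.90 m²/day

At the plume center C_max = M/(n_e·A·√(4πDt)), so D = M²/(4πt·(n_e·A·C_max)²).
n_e·A·C_max = 0.24 × 3.1 × 0.086 = 0.06398 kg/m.
D = 3.7²/(4π × 140 × 0.06398²) = 1.90 m²/day.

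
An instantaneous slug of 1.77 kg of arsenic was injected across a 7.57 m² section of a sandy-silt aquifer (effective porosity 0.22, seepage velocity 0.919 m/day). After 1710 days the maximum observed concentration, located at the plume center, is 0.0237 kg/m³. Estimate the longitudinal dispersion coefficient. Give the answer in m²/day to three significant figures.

0.0936 m²/day

At the plume center C_max = M/(n_e·A·√(4πDt)), so D = M²/(4πt·(n_e·A·C_max)²).
n_e·A·C_max = 0.22 × 7.57 × 0.0237 = 0.03947 kg/m.
D = 1.77²/(4π × 1710 × 0.03947²) = 0.0936 m²/day.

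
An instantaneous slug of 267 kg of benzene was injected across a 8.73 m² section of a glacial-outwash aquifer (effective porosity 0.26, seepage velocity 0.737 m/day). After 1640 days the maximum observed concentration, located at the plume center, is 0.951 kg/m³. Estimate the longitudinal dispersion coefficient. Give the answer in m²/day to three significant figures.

0.742 m²/day

At the plume center C_max = M/(n_e·A·√(4πDt)), so D = M²/(4πt·(n_e·A·C_max)²).
n_e·A·C_max = 0.26 × 8.73 × 0.951 = 2.159 kg/m.
D = 267²/(4π × 1640 × 2.159²) = 0.742 m²/day.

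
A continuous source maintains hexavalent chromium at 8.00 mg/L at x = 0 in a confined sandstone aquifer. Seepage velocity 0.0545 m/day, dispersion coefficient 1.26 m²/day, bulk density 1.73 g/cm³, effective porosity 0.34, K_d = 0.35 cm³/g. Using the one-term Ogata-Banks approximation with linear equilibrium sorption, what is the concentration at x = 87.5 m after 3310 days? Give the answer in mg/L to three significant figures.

2.72 mg/L

Retardation factor R = 1 + ρ_b·K_d/n = 1 + 1.73 × 0.35/0.34 = 2.781.
Sorption retards both mechanisms: v_R = v/R = 0.01960 m/day, D_R = D/R = 0.4531 m²/day.
v_R·t = 0.01960 × 3310 = 64.876 m; 2√(D_R t) = 77.45 m; argument = (87.5 − 64.876)/77.45 = 0.2921.
C = C₀ × ½·erfc(0.2921) = 8.00 × 0.3398 = 2.72 mg/L.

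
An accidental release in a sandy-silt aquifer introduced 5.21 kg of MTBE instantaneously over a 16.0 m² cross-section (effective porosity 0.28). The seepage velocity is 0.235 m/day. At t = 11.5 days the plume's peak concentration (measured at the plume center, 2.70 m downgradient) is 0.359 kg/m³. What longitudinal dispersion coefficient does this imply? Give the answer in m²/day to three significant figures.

At the plume center C_max = M/(n_e·A·√(4πDt)), so D = M²/(4πt·(n_e·A·C_max)²).
n_e·A·C_max = 0.28 × 16.0 × 0.359 = 1.608 kg/m.
D = 5.21²/(4π × 11.5 × 1.608²) = 0.0726 m²/day.

0.0726 m²/day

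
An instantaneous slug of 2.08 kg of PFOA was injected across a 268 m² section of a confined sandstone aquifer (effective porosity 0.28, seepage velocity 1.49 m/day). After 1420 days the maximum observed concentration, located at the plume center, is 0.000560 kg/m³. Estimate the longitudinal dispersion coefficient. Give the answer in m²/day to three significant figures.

At the plume center C_max = M/(n_e·A·√(4πDt)), so D = M²/(4πt·(n_e·A·C_max)²).
n_e·A·C_max = 0.28 × 268 × 0.000560 = 0.04202 kg/m.
D = 2.08²/(4π × 1420 × 0.04202²) = 0.137 m²/day.

0.137 m²/day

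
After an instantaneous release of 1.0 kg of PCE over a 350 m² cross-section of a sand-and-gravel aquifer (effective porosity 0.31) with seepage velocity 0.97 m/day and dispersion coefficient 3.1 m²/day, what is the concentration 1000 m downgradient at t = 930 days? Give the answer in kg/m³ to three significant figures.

2.11e-05 kg/m³

For an instantaneous plane source, C(x,t) = M/(n_e·A·√(4πDt)) · exp(−(x−vt)²/(4Dt)), with n_e·A the pore (flow) area.
Plume center vt = 0.97 × 930 = 902.1 m, so the well at 1000 m is 97.9 m downgradient of the peak.
√(4πDt) = 190.3 m, giving peak height M/(n_e·A·√(4πDt)) = 1.0/(0.31 × 350 × 190.3) = 4.843e-05 kg/m³.
(x−vt)²/(4Dt) = (97.9)²/(4 × 3.1 × 930) = 0.8311; exp(−0.8311) = 0.4356.
C = 4.843e-05 × 0.4356 = 2.11e-05 kg/m³.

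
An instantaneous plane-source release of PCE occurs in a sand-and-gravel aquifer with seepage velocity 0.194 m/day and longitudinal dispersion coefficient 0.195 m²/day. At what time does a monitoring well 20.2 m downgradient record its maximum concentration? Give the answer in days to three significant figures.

99.1 days

For the 1D instantaneous-source solution, setting ∂C/∂t = 0 at fixed x gives v²t² + 2Dt − x² = 0, so t = (√(D² + v²x²) − D)/v².
√(D² + v²x²) = √(0.195² + 0.194² × 20.2²) = 3.924; v² = 0.037636.
t = (3.924 − 0.195)/0.037636 = 99.1 days (vs. the pure-advection estimate x/v = 104 d).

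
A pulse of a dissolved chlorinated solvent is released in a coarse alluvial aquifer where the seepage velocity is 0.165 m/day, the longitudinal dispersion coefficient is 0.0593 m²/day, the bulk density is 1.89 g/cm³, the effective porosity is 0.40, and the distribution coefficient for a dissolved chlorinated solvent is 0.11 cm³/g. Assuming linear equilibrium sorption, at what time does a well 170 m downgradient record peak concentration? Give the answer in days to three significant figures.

1560 days

Retardation factor R = 1 + ρ_b·K_d/n = 1 + 1.89 × 0.11/0.40 = 1.520.
Sorption retards both mechanisms: v_R = v/R = 0.1086 m/day, D_R = D/R = 0.03901 m²/day.
Peak time from v_R²t² + 2D_R t − x² = 0: t = (√(D_R² + v_R²x²) − D_R)/v_R².
√(D_R² + v_R²x²) = √(0.03901² + 0.1086² × 170²) = 18.46; v_R² = 0.01179.
t = (18.46 − 0.03901)/0.01179 = 1560 days.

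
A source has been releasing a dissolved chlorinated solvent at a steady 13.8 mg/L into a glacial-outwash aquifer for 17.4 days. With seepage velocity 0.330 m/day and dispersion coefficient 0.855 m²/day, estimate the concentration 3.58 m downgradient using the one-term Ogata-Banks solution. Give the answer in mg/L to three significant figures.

9.03 mg/L

For a continuous step input, C/C₀ ≈ ½·erfc((x−vt)/(2√(Dt))).
vt = 0.330 × 17.4 = 5.742 m and 2√(Dt) = 2√(0.855 × 17.4) = 7.714 m.
Argument (x−vt)/(2√(Dt)) = (3.58 − 5.742)/7.714 = -0.2803; ½·erfc(-0.2803) = 0.6541.
C = 13.8 × 0.6541 = 9.03 mg/L.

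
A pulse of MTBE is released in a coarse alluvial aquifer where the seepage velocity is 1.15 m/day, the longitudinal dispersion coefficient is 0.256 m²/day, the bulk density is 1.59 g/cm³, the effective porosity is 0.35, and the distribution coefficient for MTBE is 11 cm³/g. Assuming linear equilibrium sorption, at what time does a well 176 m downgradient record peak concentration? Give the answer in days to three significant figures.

7790 days

Retardation factor R = 1 + ρ_b·K_d/n = 1 + 1.59 × 11/0.35 = 50.97.
Sorption retards both mechanisms: v_R = v/R = 0.02256 m/day, D_R = D/R = 0.005023 m²/day.
Peak time from v_R²t² + 2D_R t − x² = 0: t = (√(D_R² + v_R²x²) − D_R)/v_R².
√(D_R² + v_R²x²) = √(0.005023² + 0.02256² × 176²) = 3.971; v_R² = 0.0005090.
t = (3.971 − 0.005023)/0.0005090 = 7790 days.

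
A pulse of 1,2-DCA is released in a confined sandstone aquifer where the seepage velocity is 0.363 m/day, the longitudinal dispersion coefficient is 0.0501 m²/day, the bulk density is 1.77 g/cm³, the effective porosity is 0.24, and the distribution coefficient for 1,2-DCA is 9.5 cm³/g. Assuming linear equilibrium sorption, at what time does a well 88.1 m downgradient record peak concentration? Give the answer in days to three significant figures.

17200 days

Retardation factor R = 1 + ρ_b·K_d/n = 1 + 1.77 × 9.5/0.24 = 71.06.
Sorption retards both mechanisms: v_R = v/R = 0.005108 m/day, D_R = D/R = 0.0007050 m²/day.
Peak time from v_R²t² + 2D_R t − x² = 0: t = (√(D_R² + v_R²x²) − D_R)/v_R².
√(D_R² + v_R²x²) = √(0.0007050² + 0.005108² × 88.1²) = 0.4500; v_R² = 2.609e-05.
t = (0.4500 − 0.0007050)/2.609e-05 = 17200 days.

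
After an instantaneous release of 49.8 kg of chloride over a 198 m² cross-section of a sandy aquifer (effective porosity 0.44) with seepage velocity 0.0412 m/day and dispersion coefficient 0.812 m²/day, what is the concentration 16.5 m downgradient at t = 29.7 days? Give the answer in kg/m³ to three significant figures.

0.00292 kg/m³

For an instantaneous plane source, C(x,t) = M/(n_e·A·√(4πDt)) · exp(−(x−vt)²/(4Dt)), with n_e·A the pore (flow) area.
Plume center vt = 0.0412 × 29.7 = 1.22364 m, so the well at 16.5 m is 15.27636 m downgradient of the peak.
√(4πDt) = 17.41 m, giving peak height M/(n_e·A·√(4πDt)) = 49.8/(0.44 × 198 × 17.41) = 0.03283 kg/m³.
(x−vt)²/(4Dt) = (15.27636)²/(4 × 0.812 × 29.7) = 2.419; exp(−2.419) = 0.08901.
C = 0.03283 × 0.08901 = 0.00292 kg/m³.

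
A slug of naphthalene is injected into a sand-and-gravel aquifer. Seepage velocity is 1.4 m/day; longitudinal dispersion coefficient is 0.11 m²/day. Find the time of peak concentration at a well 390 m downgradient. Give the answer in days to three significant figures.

279 days

For the 1D instantaneous-source solution, setting ∂C/∂t = 0 at fixed x gives v²t² + 2Dt − x² = 0, so t = (√(D² + v²x²) − D)/v².
√(D² + v²x²) = √(0.11² + 1.4² × 390²) = 546.0; v² = 1.96.
t = (546.0 − 0.11)/1.96 = 279 days (vs. the pure-advection estimate x/v = 279 d).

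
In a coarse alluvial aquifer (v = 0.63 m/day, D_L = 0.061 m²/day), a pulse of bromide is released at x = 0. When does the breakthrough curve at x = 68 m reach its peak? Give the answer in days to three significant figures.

108 days

For the 1D instantaneous-source solution, setting ∂C/∂t = 0 at fixed x gives v²t² + 2Dt − x² = 0, so t = (√(D² + v²x²) − D)/v².
√(D² + v²x²) = √(0.061² + 0.63² × 68²) = 42.84; v² = 0.3969.
t = (42.84 − 0.061)/0.3969 = 108 days (vs. the pure-advection estimate x/v = 108 d).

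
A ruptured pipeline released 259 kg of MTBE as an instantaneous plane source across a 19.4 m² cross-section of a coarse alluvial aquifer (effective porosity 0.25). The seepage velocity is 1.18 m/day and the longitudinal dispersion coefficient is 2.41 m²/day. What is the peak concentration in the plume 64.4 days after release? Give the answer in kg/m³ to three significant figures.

The peak of an instantaneous 1D plume sits at x = vt; there the Gaussian factor is 1 and C_max = M/(n_e·A·√(4πDt)), where n_e·A is the pore area the mass is dissolved in.
√(4πDt) = √(4π × 2.41 × 64.4) = 44.16 m, so C_max = 259/(0.25 × 19.4 × 44.16) = 1.21 kg/m³.

1.21 kg/m³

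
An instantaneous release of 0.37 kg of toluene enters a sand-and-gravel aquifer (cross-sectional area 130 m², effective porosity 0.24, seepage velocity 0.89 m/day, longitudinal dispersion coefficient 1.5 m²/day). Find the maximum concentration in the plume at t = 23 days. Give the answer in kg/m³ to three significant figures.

0.000570 kg/m³

The peak of an instantaneous 1D plume sits at x = vt; there the Gaussian factor is 1 and C_max = M/(n_e·A·√(4πDt)), where n_e·A is the pore area the mass is dissolved in.
√(4πDt) = √(4π × 1.5 × 23) = 20.82 m, so C_max = 0.37/(0.24 × 130 × 20.82) = 0.000570 kg/m³.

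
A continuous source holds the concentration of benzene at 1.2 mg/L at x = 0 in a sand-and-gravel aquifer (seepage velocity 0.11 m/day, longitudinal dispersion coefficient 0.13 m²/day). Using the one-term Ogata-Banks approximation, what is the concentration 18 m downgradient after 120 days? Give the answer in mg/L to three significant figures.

0.234 mg/L

For a continuous step input, C/C₀ ≈ ½·erfc((x−vt)/(2√(Dt))).
vt = 0.11 × 120 = 13.2 m and 2√(Dt) = 2√(0.13 × 120) = 7.899 m.
Argument (x−vt)/(2√(Dt)) = (18 − 13.2)/7.899 = 0.6077; ½·erfc(0.6077) = 0.1951.
C = 1.2 × 0.1951 = 0.234 mg/L.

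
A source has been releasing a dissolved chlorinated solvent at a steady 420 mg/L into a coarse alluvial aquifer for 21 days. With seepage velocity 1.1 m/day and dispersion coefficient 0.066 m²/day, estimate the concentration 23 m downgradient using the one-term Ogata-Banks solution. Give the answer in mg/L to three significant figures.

220 mg/L

For a continuous step input, C/C₀ ≈ ½·erfc((x−vt)/(2√(Dt))).
vt = 1.1 × 21 = 23.1 m and 2√(Dt) = 2√(0.066 × 21) = 2.355 m.
Argument (x−vt)/(2√(Dt)) = (23 − 23.1)/2.355 = -0.04246; ½·erfc(-0.04246) = 0.5239.
C = 420 × 0.5239 = 220 mg/L.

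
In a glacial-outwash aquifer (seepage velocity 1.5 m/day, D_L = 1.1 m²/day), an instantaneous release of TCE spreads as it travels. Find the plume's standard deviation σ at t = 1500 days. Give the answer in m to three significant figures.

57.4 m

Dispersive spreading gives a Gaussian with σ² = 2Dt; advection only shifts the center.
σ = √(2 × 1.1 × 1500) = 57.4 m.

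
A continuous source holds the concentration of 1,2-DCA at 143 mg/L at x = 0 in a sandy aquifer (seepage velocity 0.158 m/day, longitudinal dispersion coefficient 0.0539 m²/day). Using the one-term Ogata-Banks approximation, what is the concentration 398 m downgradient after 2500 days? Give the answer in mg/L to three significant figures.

For a continuous step input, C/C₀ ≈ ½·erfc((x−vt)/(2√(Dt))).
vt = 0.158 × 2500 = 395 m and 2√(Dt) = 2√(0.0539 × 2500) = 23.22 m.
Argument (x−vt)/(2√(Dt)) = (398 − 395)/23.22 = 0.1292; ½·erfc(0.1292) = 0.4275.
C = 143 × 0.4275 = 61.1 mg/L.

61.1 mg/L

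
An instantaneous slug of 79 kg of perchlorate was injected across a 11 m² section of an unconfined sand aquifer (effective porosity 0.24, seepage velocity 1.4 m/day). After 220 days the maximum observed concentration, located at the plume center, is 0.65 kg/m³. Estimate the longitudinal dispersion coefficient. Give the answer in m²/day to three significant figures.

0.767 m²/day

At the plume center C_max = M/(n_e·A·√(4πDt)), so D = M²/(4πt·(n_e·A·C_max)²).
n_e·A·C_max = 0.24 × 11 × 0.65 = 1.716 kg/m.
D = 79²/(4π × 220 × 1.716²) = 0.767 m²/day.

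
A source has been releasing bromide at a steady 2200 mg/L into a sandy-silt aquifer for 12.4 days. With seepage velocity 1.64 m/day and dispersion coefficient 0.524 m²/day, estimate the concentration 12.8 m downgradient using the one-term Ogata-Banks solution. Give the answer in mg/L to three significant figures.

For a continuous step input, C/C₀ ≈ ½·erfc((x−vt)/(2√(Dt))).
vt = 1.64 × 12.4 = 20.336 m and 2√(Dt) = 2√(0.524 × 12.4) = 5.098 m.
Argument (x−vt)/(2√(Dt)) = (12.8 − 20.336)/5.098 = -1.478; ½·erfc(-1.478) = 0.9817.
C = 2200 × 0.9817 = 2160 mg/L.

2160 mg/L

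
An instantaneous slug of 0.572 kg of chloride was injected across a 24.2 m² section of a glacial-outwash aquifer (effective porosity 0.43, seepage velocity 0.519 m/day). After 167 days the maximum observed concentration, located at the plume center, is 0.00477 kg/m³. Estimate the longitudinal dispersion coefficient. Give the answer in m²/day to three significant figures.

0.0633 m²/day

At the plume center C_max = M/(n_e·A·√(4πDt)), so D = M²/(4πt·(n_e·A·C_max)²).
n_e·A·C_max = 0.43 × 24.2 × 0.00477 = 0.04964 kg/m.
D = 0.572²/(4π × 167 × 0.04964²) = 0.0633 m²/day.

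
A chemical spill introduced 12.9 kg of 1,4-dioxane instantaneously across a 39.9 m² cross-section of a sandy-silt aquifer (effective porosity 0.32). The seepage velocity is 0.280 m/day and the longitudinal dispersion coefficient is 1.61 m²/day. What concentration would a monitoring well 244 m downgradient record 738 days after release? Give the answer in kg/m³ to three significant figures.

For an instantaneous plane source, C(x,t) = M/(n_e·A·√(4πDt)) · exp(−(x−vt)²/(4Dt)), with n_e·A the pore (flow) area.
Plume center vt = 0.280 × 738 = 206.64 m, so the well at 244 m is 37.36 m downgradient of the peak.
√(4πDt) = 122.2 m, giving peak height M/(n_e·A·√(4πDt)) = 12.9/(0.32 × 39.9 × 122.2) = 0.008268 kg/m³.
(x−vt)²/(4Dt) = (37.36)²/(4 × 1.61 × 738) = 0.2937; exp(−0.2937) = 0.7455.
C = 0.008268 × 0.7455 = 0.00616 kg/m³.

0.00616 kg/m³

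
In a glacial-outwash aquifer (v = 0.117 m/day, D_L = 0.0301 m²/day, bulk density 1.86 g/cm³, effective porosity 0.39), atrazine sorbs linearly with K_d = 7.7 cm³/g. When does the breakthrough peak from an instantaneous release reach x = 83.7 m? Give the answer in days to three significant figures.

26900 days

Retardation factor R = 1 + ρ_b·K_d/n = 1 + 1.86 × 7.7/0.39 = 37.72.
Sorption retards both mechanisms: v_R = v/R = 0.003102 m/day, D_R = D/R = 0.0007980 m²/day.
Peak time from v_R²t² + 2D_R t − x² = 0: t = (√(D_R² + v_R²x²) − D_R)/v_R².
√(D_R² + v_R²x²) = √(0.0007980² + 0.003102² × 83.7²) = 0.2596; v_R² = 9.622e-06.
t = (0.2596 − 0.0007980)/9.622e-06 = 26900 days.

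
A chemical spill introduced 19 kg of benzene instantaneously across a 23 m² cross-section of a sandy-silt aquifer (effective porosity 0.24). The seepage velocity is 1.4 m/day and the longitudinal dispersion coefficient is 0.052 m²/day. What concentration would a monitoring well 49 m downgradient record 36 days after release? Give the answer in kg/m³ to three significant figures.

For an instantaneous plane source, C(x,t) = M/(n_e·A·√(4πDt)) · exp(−(x−vt)²/(4Dt)), with n_e·A the pore (flow) area.
Plume center vt = 1.4 × 36 = 50.4 m, so the well at 49 m is 1.4 m upgradient of the peak.
√(4πDt) = 4.850 m, giving peak height M/(n_e·A·√(4πDt)) = 19/(0.24 × 23 × 4.850) = 0.7097 kg/m³.
(x−vt)²/(4Dt) = (-1.4)²/(4 × 0.052 × 36) = 0.2618; exp(−0.2618) = 0.7697.
C = 0.7097 × 0.7697 = 0.546 kg/m³.

0.546 kg/m³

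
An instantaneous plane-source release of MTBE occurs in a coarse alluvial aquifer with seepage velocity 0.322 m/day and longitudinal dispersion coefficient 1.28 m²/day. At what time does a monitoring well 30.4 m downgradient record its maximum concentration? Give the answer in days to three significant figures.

For the 1D instantaneous-source solution, setting ∂C/∂t = 0 at fixed x gives v²t² + 2Dt − x² = 0, so t = (√(D² + v²x²) − D)/v².
√(D² + v²x²) = √(1.28² + 0.322² × 30.4²) = 9.872; v² = 0.103684.
t = (9.872 − 1.28)/0.103684 = 82.9 days (vs. the pure-advection estimate x/v = 94.4 d).

82.9 days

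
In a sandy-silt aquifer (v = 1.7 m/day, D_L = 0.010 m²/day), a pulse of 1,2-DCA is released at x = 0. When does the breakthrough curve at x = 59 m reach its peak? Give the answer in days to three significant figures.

34.7 days

For the 1D instantaneous-source solution, setting ∂C/∂t = 0 at fixed x gives v²t² + 2Dt − x² = 0, so t = (√(D² + v²x²) − D)/v².
√(D² + v²x²) = √(0.010² + 1.7² × 59²) = 100.3; v² = 2.89.
t = (100.3 − 0.010)/2.89 = 34.7 days (vs. the pure-advection estimate x/v = 34.7 d).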